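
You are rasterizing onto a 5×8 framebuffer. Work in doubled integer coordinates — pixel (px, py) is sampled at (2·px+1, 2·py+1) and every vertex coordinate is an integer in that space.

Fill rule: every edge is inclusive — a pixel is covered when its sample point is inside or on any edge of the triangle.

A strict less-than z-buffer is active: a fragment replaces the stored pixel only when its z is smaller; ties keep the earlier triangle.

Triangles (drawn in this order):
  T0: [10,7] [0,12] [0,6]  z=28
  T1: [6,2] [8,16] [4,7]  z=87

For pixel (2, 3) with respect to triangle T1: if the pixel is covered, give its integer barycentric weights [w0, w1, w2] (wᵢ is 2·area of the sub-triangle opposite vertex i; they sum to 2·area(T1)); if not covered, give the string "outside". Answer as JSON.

T0:
  2·area = 60
  edge (10, 7)→(0, 12): d=(-10,5) inclusive
  edge (0, 12)→(0, 6): d=(0,-6) inclusive
  edge (0, 6)→(10, 7): d=(10,1) inclusive
    (0,3)@(1, 7): e=[45,6,9] → █
    (1,3)@(3, 7): e=[35,18,7] → █
    (2,3)@(5, 7): e=[25,30,5] → █
    (3,3)@(7, 7): e=[15,42,3] → █
    (4,3)@(9, 7): e=[5,54,1] → █
    (0,4)@(1, 9): e=[25,6,29] → █
    (3,4)@(7, 9): e=[-5,42,23] → ·
    (4,4)@(9, 9): e=[-15,54,21] → ·
    (0,5)@(1, 11): e=[5,6,49] → █
    (1,5)@(3, 11): e=[-5,18,47] → ·
    (2,5)@(5, 11): e=[-15,30,45] → ·
    (0,6)@(1, 13): e=[-15,6,69] → ·
  covered (9 px):
    · · · · ·
    · · · · ·
    · · · · ·
    █ █ █ █ █
    █ █ █ · ·
    █ · · · ·
    · · · · ·
    · · · · ·
T1:
  2·area = 38
  edge (6, 2)→(8, 16): d=(2,14) inclusive
  edge (8, 16)→(4, 7): d=(-4,-9) inclusive
  edge (4, 7)→(6, 2): d=(2,-5) inclusive
    (2,2)@(5, 5): e=[20,17,1] → █
    (3,2)@(7, 5): e=[-8,35,11] → ·
    (2,3)@(5, 7): e=[24,9,5] → █
    (3,3)@(7, 7): e=[-4,27,15] → ·
    (2,4)@(5, 9): e=[28,1,9] → █
    (3,4)@(7, 9): e=[0,19,19] → █  [on edge]
    (4,4)@(9, 9): e=[-28,37,29] → ·
    (2,5)@(5, 11): e=[32,-7,13] → ·
    (3,5)@(7, 11): e=[4,11,23] → █
    (4,5)@(9, 11): e=[-24,29,33] → ·
    (3,6)@(7, 13): e=[8,3,27] → █
    (4,6)@(9, 13): e=[-20,21,37] → ·
  covered (6 px):
    · · · · ·
    · · · · ·
    · · █ · ·
    · · █ · ·
    · · █ █ ·
    · · · █ ·
    · · · █ ·
    · · · · ·

Answer: [9,5,24]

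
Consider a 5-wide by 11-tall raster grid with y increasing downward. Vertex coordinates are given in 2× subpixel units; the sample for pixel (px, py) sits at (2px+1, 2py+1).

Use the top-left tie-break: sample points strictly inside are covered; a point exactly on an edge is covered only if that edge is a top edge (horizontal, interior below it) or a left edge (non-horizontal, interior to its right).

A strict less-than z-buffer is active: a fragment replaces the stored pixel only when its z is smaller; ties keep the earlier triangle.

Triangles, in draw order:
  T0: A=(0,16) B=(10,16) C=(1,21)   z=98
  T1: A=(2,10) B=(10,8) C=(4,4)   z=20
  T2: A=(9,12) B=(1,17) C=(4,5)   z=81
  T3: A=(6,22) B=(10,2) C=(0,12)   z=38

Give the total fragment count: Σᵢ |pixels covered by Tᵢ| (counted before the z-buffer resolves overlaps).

T0:
  2·area = 50
  edge (0, 16)→(10, 16): d=(10,0) top-left  bias=+0
  edge (10, 16)→(1, 21): d=(-9,5) right/bottom  bias=-1
  edge (1, 21)→(0, 16): d=(-1,-5) top-left  bias=+0
    (0,8)@(1, 17): e=[10,36,4] → █
    (1,8)@(3, 17): e=[10,26,14] → █
    (2,8)@(5, 17): e=[10,16,24] → █
    (3,8)@(7, 17): e=[10,6,34] → █
    (4,8)@(9, 17): e=[10,-4,44] → ·
    (0,9)@(1, 19): e=[30,18,2] → █
    (2,9)@(5, 19): e=[30,-2,22] → ·
    (3,9)@(7, 19): e=[30,-12,32] → ·
    (0,10)@(1, 21): e=[50,0,0] → ·  [on edge]
    (1,10)@(3, 21): e=[50,-10,10] → ·
  covered (6 px):
    · · · · ·
    · · · · ·
    · · · · ·
    · · · · ·
    · · · · ·
    · · · · ·
    · · · · ·
    · · · · ·
    █ █ █ █ ·
    █ █ · · ·
    · · · · ·
T1:
  2·area = 44  (B↔C swapped to make it positive)
  edge (2, 10)→(4, 4): d=(2,-6) top-left  bias=+0
  edge (4, 4)→(10, 8): d=(6,4) right/bottom  bias=-1
  edge (10, 8)→(2, 10): d=(-8,2) right/bottom  bias=-1
    (2,0)@(5, 1): e=[0,-22,66] → ·  [on edge]
    (2,2)@(5, 5): e=[8,2,34] → █
    (3,2)@(7, 5): e=[20,-6,30] → ·
    (1,3)@(3, 7): e=[0,22,22] → █  [on edge]
    (3,3)@(7, 7): e=[24,6,14] → █
    (4,3)@(9, 7): e=[36,-2,10] → ·
    (1,4)@(3, 9): e=[4,34,6] → █
    (3,4)@(7, 9): e=[28,18,-2] → ·
    (1,5)@(3, 11): e=[8,46,-10] → ·
    (2,5)@(5, 11): e=[20,38,-14] → ·
    (0,6)@(1, 13): e=[0,66,-22] → ·  [on edge]
  covered (6 px):
    · · · · ·
    · · · · ·
    · · █ · ·
    · █ █ █ ·
    · █ █ · ·
    · · · · ·
    · · · · ·
    · · · · ·
    · · · · ·
    · · · · ·
    · · · · ·
T2:
  2·area = 81
  edge (9, 12)→(1, 17): d=(-8,5) right/bottom  bias=-1
  edge (1, 17)→(4, 5): d=(3,-12) top-left  bias=+0
  edge (4, 5)→(9, 12): d=(5,7) right/bottom  bias=-1
    (2,0)@(5, 1): e=[108,0,-27] → ·  [on edge]
    (2,3)@(5, 7): e=[60,18,3] → █
    (3,3)@(7, 7): e=[50,42,-11] → ·
    (1,4)@(3, 9): e=[54,0,27] → █  [on edge]
    (3,4)@(7, 9): e=[34,48,-1] → ·
    (1,5)@(3, 11): e=[38,6,37] → █
    (3,5)@(7, 11): e=[18,54,9] → █
    (4,5)@(9, 11): e=[8,78,-5] → ·
    (1,6)@(3, 13): e=[22,12,47] → █
    (4,6)@(9, 13): e=[-8,84,5] → ·
    (1,7)@(3, 15): e=[6,18,57] → █
    (2,7)@(5, 15): e=[-4,42,43] → ·
    (0,8)@(1, 17): e=[0,0,81] → ·  [on edge]
  covered (10 px):
    · · · · ·
    · · · · ·
    · · · · ·
    · · █ · ·
    · █ █ · ·
    · █ █ █ ·
    · █ █ █ ·
    · █ · · ·
    · · · · ·
    · · · · ·
    · · · · ·
T3:
  2·area = 160  (B↔C swapped to make it positive)
  edge (6, 22)→(0, 12): d=(-6,-10) top-left  bias=+0
  edge (0, 12)→(10, 2): d=(10,-10) top-left  bias=+0
  edge (10, 2)→(6, 22): d=(-4,20) right/bottom  bias=-1
    (4,1)@(9, 3): e=[144,0,16] → █  [on edge]
    (3,2)@(7, 5): e=[112,0,48] → █  [on edge]
    (2,3)@(5, 7): e=[80,0,80] → █  [on edge]
    (4,3)@(9, 7): e=[120,40,0] → ·  [on edge]
    (1,4)@(3, 9): e=[48,0,112] → █  [on edge]
    (4,4)@(9, 9): e=[108,60,-8] → ·
    (0,5)@(1, 11): e=[16,0,144] → █  [on edge]
    (4,5)@(9, 11): e=[96,80,-16] → ·
    (0,6)@(1, 13): e=[4,20,136] → █
    (4,6)@(9, 13): e=[84,100,-24] → ·
    (0,7)@(1, 15): e=[-8,40,128] → ·
    (1,7)@(3, 15): e=[12,60,88] → █
    (1,8)@(3, 17): e=[0,80,80] → █  [on edge]
    (3,8)@(7, 17): e=[40,120,0] → ·  [on edge]
  covered (22 px):
    · · · · ·
    · · · · █
    · · · █ █
    · · █ █ ·
    · █ █ █ ·
    █ █ █ █ ·
    █ █ █ █ ·
    · █ █ █ ·
    · █ █ · ·
    · · █ · ·
    · · · · ·

Final: 44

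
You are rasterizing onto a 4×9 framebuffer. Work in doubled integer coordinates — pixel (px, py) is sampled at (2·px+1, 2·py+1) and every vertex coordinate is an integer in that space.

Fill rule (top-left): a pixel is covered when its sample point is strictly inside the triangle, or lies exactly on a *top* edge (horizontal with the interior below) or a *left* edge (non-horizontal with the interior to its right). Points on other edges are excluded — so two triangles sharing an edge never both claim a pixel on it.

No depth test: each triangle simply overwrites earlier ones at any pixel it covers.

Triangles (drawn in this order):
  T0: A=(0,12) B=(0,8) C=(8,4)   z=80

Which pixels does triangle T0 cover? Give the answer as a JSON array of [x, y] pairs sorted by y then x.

T0:
  2·area = 32
  edge (0, 12)→(0, 8): d=(0,-4) top-left  bias=+0
  edge (0, 8)→(8, 4): d=(8,-4) top-left  bias=+0
  edge (8, 4)→(0, 12): d=(-8,8) right/bottom  bias=-1
    (3,2)@(7, 5): e=[28,4,0] → ·  [on edge]
    (1,3)@(3, 7): e=[12,4,16] → #
    (2,3)@(5, 7): e=[20,12,0] → ·  [on edge]
    (0,4)@(1, 9): e=[4,12,16] → #
    (1,4)@(3, 9): e=[12,20,0] → ·  [on edge]
    (0,5)@(1, 11): e=[4,28,0] → ·  [on edge]
  covered (2 px):
    · · · ·
    · · · ·
    · · · ·
    · # · ·
    # · · ·
    · · · ·
    · · · ·
    · · · ·
    · · · ·

Answer: [[1,3],[0,4]]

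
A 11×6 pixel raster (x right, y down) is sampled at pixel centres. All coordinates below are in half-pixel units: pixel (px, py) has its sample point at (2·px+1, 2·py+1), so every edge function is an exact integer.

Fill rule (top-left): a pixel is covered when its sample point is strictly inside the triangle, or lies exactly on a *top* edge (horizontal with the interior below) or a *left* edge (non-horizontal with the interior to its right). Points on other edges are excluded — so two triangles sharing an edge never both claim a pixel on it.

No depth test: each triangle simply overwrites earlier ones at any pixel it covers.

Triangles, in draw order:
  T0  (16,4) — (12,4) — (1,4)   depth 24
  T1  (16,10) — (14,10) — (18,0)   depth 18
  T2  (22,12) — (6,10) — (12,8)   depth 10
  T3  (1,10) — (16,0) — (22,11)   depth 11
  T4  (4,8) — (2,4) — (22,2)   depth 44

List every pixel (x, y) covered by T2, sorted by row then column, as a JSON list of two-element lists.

T0:
  degenerate (2·area = 0) — covers nothing
T1:
  2·area = 20
  edge (16, 10)→(14, 10): d=(-2,0) right/bottom  bias=-1
  edge (14, 10)→(18, 0): d=(4,-10) top-left  bias=+0
  edge (18, 0)→(16, 10): d=(-2,10) right/bottom  bias=-1
    (8,1)@(17, 3): e=[14,2,4] → █
    (9,1)@(19, 3): e=[14,22,-16] → ·
    (8,2)@(17, 5): e=[10,10,0] → ·  [on edge]
    (7,4)@(15, 9): e=[2,6,12] → █
    (8,4)@(17, 9): e=[2,26,-8] → ·
    (7,5)@(15, 11): e=[-2,14,8] → ·
  covered (2 px):
    · · · · · · · · · · ·
    · · · · · · · · █ · ·
    · · · · · · · · · · ·
    · · · · · · · · · · ·
    · · · · · · · █ · · ·
    · · · · · · · · · · ·
T2:
  2·area = 44
  edge (22, 12)→(6, 10): d=(-16,-2) top-left  bias=+0
  edge (6, 10)→(12, 8): d=(6,-2) top-left  bias=+0
  edge (12, 8)→(22, 12): d=(10,4) right/bottom  bias=-1
    (10,2)@(21, 5): e=[110,0,-66] → ·  [on edge]
    (7,3)@(15, 7): e=[66,0,-22] → ·  [on edge]
    (4,4)@(9, 9): e=[22,0,22] → █  [on edge]
    (5,4)@(11, 9): e=[26,4,14] → █
    (6,4)@(13, 9): e=[30,8,6] → █
    (7,4)@(15, 9): e=[34,12,-2] → ·
    (1,5)@(3, 11): e=[-22,0,66] → ·  [on edge]
    (4,5)@(9, 11): e=[-10,12,42] → ·
    (5,5)@(11, 11): e=[-6,16,34] → ·
    (6,5)@(13, 11): e=[-2,20,26] → ·
    (7,5)@(15, 11): e=[2,24,18] → █
    (8,5)@(17, 11): e=[6,28,10] → █
  covered (6 px):
    · · · · · · · · · · ·
    · · · · · · · · · · ·
    · · · · · · · · · · ·
    · · · · · · · · · · ·
    · · · · █ █ █ · · · ·
    · · · · · · · █ █ █ ·
T3:
  2·area = 225
  edge (1, 10)→(16, 0): d=(15,-10) top-left  bias=+0
  edge (16, 0)→(22, 11): d=(6,11) right/bottom  bias=-1
  edge (22, 11)→(1, 10): d=(-21,-1) top-left  bias=+0
    (7,0)@(15, 1): e=[5,17,203] → █
    (8,0)@(17, 1): e=[25,-5,205] → ·
    (6,1)@(13, 3): e=[15,51,159] → █
    (8,1)@(17, 3): e=[55,7,163] → █
    (9,1)@(19, 3): e=[75,-15,165] → ·
    (4,2)@(9, 5): e=[5,107,113] → █
    (5,2)@(11, 5): e=[25,85,115] → █
    (9,2)@(19, 5): e=[105,-3,123] → ·
    (3,3)@(7, 7): e=[15,141,69] → █
    (9,3)@(19, 7): e=[135,9,81] → █
    (10,3)@(21, 7): e=[155,-13,83] → ·
    (1,4)@(3, 9): e=[5,197,23] → █
  covered (25 px):
    · · · · · · · █ · · ·
    · · · · · · █ █ █ · ·
    · · · · █ █ █ █ █ · ·
    · · · █ █ █ █ █ █ █ ·
    · █ █ █ █ █ █ █ █ █ ·
    · · · · · · · · · · ·
T4:
  2·area = 84
  edge (4, 8)→(2, 4): d=(-2,-4) top-left  bias=+0
  edge (2, 4)→(22, 2): d=(20,-2) top-left  bias=+0
  edge (22, 2)→(4, 8): d=(-18,6) right/bottom  bias=-1
    (6,1)@(13, 3): e=[46,2,36] → █
    (7,1)@(15, 3): e=[54,6,24] → █
    (8,1)@(17, 3): e=[62,10,12] → █
    (9,1)@(19, 3): e=[70,14,0] → ·  [on edge]
    (1,2)@(3, 5): e=[2,22,60] → █
    (2,2)@(5, 5): e=[10,26,48] → █
    (3,2)@(7, 5): e=[18,30,36] → █
    (4,2)@(9, 5): e=[26,34,24] → █
    (5,2)@(11, 5): e=[34,38,12] → █
    (6,2)@(13, 5): e=[42,42,0] → ·  [on edge]
    (7,2)@(15, 5): e=[50,46,-12] → ·
    (8,2)@(17, 5): e=[58,50,-24] → ·
    (3,3)@(7, 7): e=[14,70,0] → ·  [on edge]
    (0,4)@(1, 9): e=[-14,98,0] → ·  [on edge]
  covered (9 px):
    · · · · · · · · · · ·
    · · · · · · █ █ █ · ·
    · █ █ █ █ █ · · · · ·
    · · █ · · · · · · · ·
    · · · · · · · · · · ·
    · · · · · · · · · · ·

Final: [[4,4],[5,4],[6,4],[7,5],[8,5],[9,5]]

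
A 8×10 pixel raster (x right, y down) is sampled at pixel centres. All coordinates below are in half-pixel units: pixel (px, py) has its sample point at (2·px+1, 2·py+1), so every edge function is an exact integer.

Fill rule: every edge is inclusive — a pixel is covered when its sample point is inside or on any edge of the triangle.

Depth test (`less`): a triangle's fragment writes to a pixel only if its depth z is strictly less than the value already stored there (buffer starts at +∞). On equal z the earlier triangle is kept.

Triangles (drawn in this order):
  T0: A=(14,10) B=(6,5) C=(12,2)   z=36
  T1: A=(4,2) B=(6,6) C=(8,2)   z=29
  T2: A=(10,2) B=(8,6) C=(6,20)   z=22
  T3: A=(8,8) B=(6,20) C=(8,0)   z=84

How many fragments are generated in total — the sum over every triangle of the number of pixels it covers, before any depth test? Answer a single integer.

T0:
  2·area = 54
  edge (14, 10)→(6, 5): d=(-8,-5) inclusive
  edge (6, 5)→(12, 2): d=(6,-3) inclusive
  edge (12, 2)→(14, 10): d=(2,8) inclusive
    (5,1)@(11, 3): e=[41,3,10] → #
    (6,1)@(13, 3): e=[51,9,-6] → ·
    (3,2)@(7, 5): e=[5,3,46] → #
    (4,2)@(9, 5): e=[15,9,30] → #
    (6,2)@(13, 5): e=[35,21,-2] → ·
    (3,3)@(7, 7): e=[-11,15,50] → ·
    (4,3)@(9, 7): e=[-1,21,34] → ·
    (5,3)@(11, 7): e=[9,27,18] → #
    (6,3)@(13, 7): e=[19,33,2] → #
    (7,3)@(15, 7): e=[29,39,-14] → ·
    (5,4)@(11, 9): e=[-7,39,22] → ·
    (6,4)@(13, 9): e=[3,45,6] → #
  covered (7 px):
    · · · · · · · ·
    · · · · · # · ·
    · · · # # # · ·
    · · · · · # # ·
    · · · · · · # ·
    · · · · · · · ·
    · · · · · · · ·
    · · · · · · · ·
    · · · · · · · ·
    · · · · · · · ·
T1:
  2·area = 16  (B↔C swapped to make it positive)
  edge (4, 2)→(8, 2): d=(4,0) inclusive
  edge (8, 2)→(6, 6): d=(-2,4) inclusive
  edge (6, 6)→(4, 2): d=(-2,-4) inclusive
    (2,1)@(5, 3): e=[4,10,2] → #
    (3,1)@(7, 3): e=[4,2,10] → #
    (4,1)@(9, 3): e=[4,-6,18] → ·
    (2,2)@(5, 5): e=[12,6,-2] → ·
    (3,2)@(7, 5): e=[12,-2,6] → ·
  covered (2 px):
    · · · · · · · ·
    · · # # · · · ·
    · · · · · · · ·
    · · · · · · · ·
    · · · · · · · ·
    · · · · · · · ·
    · · · · · · · ·
    · · · · · · · ·
    · · · · · · · ·
    · · · · · · · ·
T2:
  2·area = 20  (B↔C swapped to make it positive)
  edge (10, 2)→(6, 20): d=(-4,18) inclusive
  edge (6, 20)→(8, 6): d=(2,-14) inclusive
  edge (8, 6)→(10, 2): d=(2,-4) inclusive
    (4,2)@(9, 5): e=[6,12,2] → #
    (5,2)@(11, 5): e=[-30,40,10] → ·
    (4,3)@(9, 7): e=[-2,16,6] → ·
    (3,6)@(7, 13): e=[10,0,10] → #  [on edge]
    (4,6)@(9, 13): e=[-26,28,18] → ·
    (3,7)@(7, 15): e=[2,4,14] → #
    (4,7)@(9, 15): e=[-34,32,22] → ·
    (3,8)@(7, 17): e=[-6,8,18] → ·
  covered (3 px):
    · · · · · · · ·
    · · · · · · · ·
    · · · · # · · ·
    · · · · · · · ·
    · · · · · · · ·
    · · · · · · · ·
    · · · # · · · ·
    · · · # · · · ·
    · · · · · · · ·
    · · · · · · · ·
T3:
  2·area = 16
  edge (8, 8)→(6, 20): d=(-2,12) inclusive
  edge (6, 20)→(8, 0): d=(2,-20) inclusive
  edge (8, 0)→(8, 8): d=(0,8) inclusive
    (3,5)@(7, 11): e=[6,2,8] → #
    (4,5)@(9, 11): e=[-18,42,-8] → ·
    (3,6)@(7, 13): e=[2,6,8] → #
    (4,6)@(9, 13): e=[-22,46,-8] → ·
    (3,7)@(7, 15): e=[-2,10,8] → ·
  covered (2 px):
    · · · · · · · ·
    · · · · · · · ·
    · · · · · · · ·
    · · · · · · · ·
    · · · · · · · ·
    · · · # · · · ·
    · · · # · · · ·
    · · · · · · · ·
    · · · · · · · ·
    · · · · · · · ·

Result: 14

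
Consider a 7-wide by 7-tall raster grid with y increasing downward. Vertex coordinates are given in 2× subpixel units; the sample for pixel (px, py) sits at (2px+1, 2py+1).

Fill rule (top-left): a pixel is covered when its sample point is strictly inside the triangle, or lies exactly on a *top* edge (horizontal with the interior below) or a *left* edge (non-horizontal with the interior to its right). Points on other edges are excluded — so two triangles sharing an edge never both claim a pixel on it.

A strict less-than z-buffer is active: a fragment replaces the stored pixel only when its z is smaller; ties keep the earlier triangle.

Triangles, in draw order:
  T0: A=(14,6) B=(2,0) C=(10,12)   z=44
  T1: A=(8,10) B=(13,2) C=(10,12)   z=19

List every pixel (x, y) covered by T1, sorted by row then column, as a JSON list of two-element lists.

T0:
  2·area = 96  (B↔C swapped to make it positive)
  edge (14, 6)→(10, 12): d=(-4,6) right/bottom  bias=-1
  edge (10, 12)→(2, 0): d=(-8,-12) top-left  bias=+0
  edge (2, 0)→(14, 6): d=(12,6) right/bottom  bias=-1
    (1,0)@(3, 1): e=[86,4,6] → X
    (2,0)@(5, 1): e=[74,28,-6] → .
    (1,1)@(3, 3): e=[78,-12,30] → .
    (2,1)@(5, 3): e=[66,12,18] → X
    (3,1)@(7, 3): e=[54,36,6] → X
    (4,1)@(9, 3): e=[42,60,-6] → .
    (2,2)@(5, 5): e=[58,-4,42] → .
    (3,2)@(7, 5): e=[46,20,30] → X
    (4,2)@(9, 5): e=[34,44,18] → X
    (5,2)@(11, 5): e=[22,68,6] → X
    (6,2)@(13, 5): e=[10,92,-6] → .
    (3,3)@(7, 7): e=[38,4,54] → X
  covered (12 px):
    . X . . . . .
    . . X X . . .
    . . . X X X .
    . . . X X X X
    . . . . X X .
    . . . . . . .
    . . . . . . .
T1:
  2·area = 26
  edge (8, 10)→(13, 2): d=(5,-8) top-left  bias=+0
  edge (13, 2)→(10, 12): d=(-3,10) right/bottom  bias=-1
  edge (10, 12)→(8, 10): d=(-2,-2) top-left  bias=+0
    (0,1)@(1, 3): e=[-91,117,0] → .  [on edge]
    (1,2)@(3, 5): e=[-65,91,0] → .  [on edge]
    (2,3)@(5, 7): e=[-39,65,0] → .  [on edge]
    (5,3)@(11, 7): e=[9,5,12] → X
    (6,3)@(13, 7): e=[25,-15,16] → .
    (3,4)@(7, 9): e=[-13,39,0] → .  [on edge]
    (4,4)@(9, 9): e=[3,19,4] → X
    (5,4)@(11, 9): e=[19,-1,8] → .
    (4,5)@(9, 11): e=[13,13,0] → X  [on edge]
    (5,5)@(11, 11): e=[29,-7,4] → .
    (4,6)@(9, 13): e=[23,7,-4] → .
    (5,6)@(11, 13): e=[39,-13,0] → .  [on edge]
  covered (3 px):
    . . . . . . .
    . . . . . . .
    . . . . . . .
    . . . . . X .
    . . . . X . .
    . . . . X . .
    . . . . . . .

Final: [[5,3],[4,4],[4,5]]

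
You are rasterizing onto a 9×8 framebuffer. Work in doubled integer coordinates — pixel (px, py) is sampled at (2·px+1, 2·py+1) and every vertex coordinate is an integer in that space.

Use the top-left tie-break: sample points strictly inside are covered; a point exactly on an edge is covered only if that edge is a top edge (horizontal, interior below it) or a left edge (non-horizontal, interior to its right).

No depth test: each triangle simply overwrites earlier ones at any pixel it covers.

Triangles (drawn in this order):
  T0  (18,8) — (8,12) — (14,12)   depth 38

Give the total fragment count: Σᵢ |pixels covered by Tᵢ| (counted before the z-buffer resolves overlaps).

T0:
  2·area = 24  (B↔C swapped to make it positive)
  edge (18, 8)→(14, 12): d=(-4,4) right/bottom  bias=-1
  edge (14, 12)→(8, 12): d=(-6,0) right/bottom  bias=-1
  edge (8, 12)→(18, 8): d=(10,-4) top-left  bias=+0
    (8,4)@(17, 9): e=[0,18,6] → ·  [on edge]
    (5,5)@(11, 11): e=[16,6,2] → #
    (6,5)@(13, 11): e=[8,6,10] → #
    (7,5)@(15, 11): e=[0,6,18] → ·  [on edge]
    (5,6)@(11, 13): e=[8,-6,22] → ·
    (6,6)@(13, 13): e=[0,-6,30] → ·  [on edge]
    (5,7)@(11, 15): e=[0,-18,42] → ·  [on edge]
  covered (2 px):
    · · · · · · · · ·
    · · · · · · · · ·
    · · · · · · · · ·
    · · · · · · · · ·
    · · · · · · · · ·
    · · · · · # # · ·
    · · · · · · · · ·
    · · · · · · · · ·

Result: 2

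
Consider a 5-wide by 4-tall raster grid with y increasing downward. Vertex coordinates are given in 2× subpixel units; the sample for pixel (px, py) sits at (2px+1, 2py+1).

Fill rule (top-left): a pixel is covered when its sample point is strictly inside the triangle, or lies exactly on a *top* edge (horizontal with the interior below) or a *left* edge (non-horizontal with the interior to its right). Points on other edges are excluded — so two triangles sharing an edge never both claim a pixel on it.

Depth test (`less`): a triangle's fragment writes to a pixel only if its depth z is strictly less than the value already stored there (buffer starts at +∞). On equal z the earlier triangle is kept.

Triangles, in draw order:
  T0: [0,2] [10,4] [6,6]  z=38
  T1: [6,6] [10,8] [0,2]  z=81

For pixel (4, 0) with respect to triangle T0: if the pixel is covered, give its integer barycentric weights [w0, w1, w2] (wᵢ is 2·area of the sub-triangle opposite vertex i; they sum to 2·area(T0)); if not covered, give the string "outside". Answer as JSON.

T0:
  2·area = 28
  edge (0, 2)→(10, 4): d=(10,2) right/bottom  bias=-1
  edge (10, 4)→(6, 6): d=(-4,2) right/bottom  bias=-1
  edge (6, 6)→(0, 2): d=(-6,-4) top-left  bias=+0
    (1,1)@(3, 3): e=[4,18,6] → X
    (2,1)@(5, 3): e=[0,14,14] → .  [on edge]
    (1,2)@(3, 5): e=[24,10,-6] → .
    (2,2)@(5, 5): e=[20,6,2] → X
    (3,2)@(7, 5): e=[16,2,10] → X
    (4,2)@(9, 5): e=[12,-2,18] → .
    (2,3)@(5, 7): e=[40,-2,-10] → .
    (3,3)@(7, 7): e=[36,-6,-2] → .
  covered (3 px):
    . . . . .
    . X . . .
    . . X X .
    . . . . .
T1:
  2·area = 4  (B↔C swapped to make it positive)
  edge (6, 6)→(0, 2): d=(-6,-4) top-left  bias=+0
  edge (0, 2)→(10, 8): d=(10,6) right/bottom  bias=-1
  edge (10, 8)→(6, 6): d=(-4,-2) top-left  bias=+0
    (2,2)@(5, 5): e=[2,0,2] → .  [on edge]
  covered (0 px):
    . . . . .
    . . . . .
    . . . . .
    . . . . .

Final: "outside"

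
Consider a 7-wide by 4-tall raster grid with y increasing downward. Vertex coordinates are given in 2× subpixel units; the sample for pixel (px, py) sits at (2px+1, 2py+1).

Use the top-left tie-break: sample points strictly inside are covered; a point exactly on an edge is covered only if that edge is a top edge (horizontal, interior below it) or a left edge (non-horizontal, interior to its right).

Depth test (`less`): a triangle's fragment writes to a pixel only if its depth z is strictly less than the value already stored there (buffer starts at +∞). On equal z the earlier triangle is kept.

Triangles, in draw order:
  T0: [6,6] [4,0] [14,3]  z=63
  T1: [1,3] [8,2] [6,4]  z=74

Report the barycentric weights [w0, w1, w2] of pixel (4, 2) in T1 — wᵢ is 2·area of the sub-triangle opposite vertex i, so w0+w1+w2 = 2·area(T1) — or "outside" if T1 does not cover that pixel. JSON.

T0:
  2·area = 54
  edge (6, 6)→(4, 0): d=(-2,-6) top-left  bias=+0
  edge (4, 0)→(14, 3): d=(10,3) right/bottom  bias=-1
  edge (14, 3)→(6, 6): d=(-8,3) right/bottom  bias=-1
    (2,0)@(5, 1): e=[4,7,43] → X
    (3,0)@(7, 1): e=[16,1,37] → X
    (4,0)@(9, 1): e=[28,-5,31] → .
    (2,1)@(5, 3): e=[0,27,27] → X  [on edge]
    (4,1)@(9, 3): e=[24,15,15] → X
    (5,1)@(11, 3): e=[36,9,9] → X
    (6,1)@(13, 3): e=[48,3,3] → X
    (2,2)@(5, 5): e=[-4,47,11] → .
    (3,2)@(7, 5): e=[8,41,5] → X
    (4,2)@(9, 5): e=[20,35,-1] → .
    (5,2)@(11, 5): e=[32,29,-7] → .
    (6,2)@(13, 5): e=[44,23,-13] → .
  covered (8 px):
    . . X X . . .
    . . X X X X X
    . . . X . . .
    . . . . . . .
T1:
  2·area = 12
  edge (1, 3)→(8, 2): d=(7,-1) top-left  bias=+0
  edge (8, 2)→(6, 4): d=(-2,2) right/bottom  bias=-1
  edge (6, 4)→(1, 3): d=(-5,-1) top-left  bias=+0
    (4,0)@(9, 1): e=[-6,0,18] → .  [on edge]
    (0,1)@(1, 3): e=[0,12,0] → X  [on edge]
    (1,1)@(3, 3): e=[2,8,2] → X
    (2,1)@(5, 3): e=[4,4,4] → X
    (3,1)@(7, 3): e=[6,0,6] → .  [on edge]
    (0,2)@(1, 5): e=[14,8,-10] → .
    (1,2)@(3, 5): e=[16,4,-8] → .
    (2,2)@(5, 5): e=[18,0,-6] → .  [on edge]
    (5,2)@(11, 5): e=[24,-12,0] → .  [on edge]
    (1,3)@(3, 7): e=[30,0,-18] → .  [on edge]
  covered (3 px):
    . . . . . . .
    X X X . . . .
    . . . . . . .
    . . . . . . .

Answer: "outside"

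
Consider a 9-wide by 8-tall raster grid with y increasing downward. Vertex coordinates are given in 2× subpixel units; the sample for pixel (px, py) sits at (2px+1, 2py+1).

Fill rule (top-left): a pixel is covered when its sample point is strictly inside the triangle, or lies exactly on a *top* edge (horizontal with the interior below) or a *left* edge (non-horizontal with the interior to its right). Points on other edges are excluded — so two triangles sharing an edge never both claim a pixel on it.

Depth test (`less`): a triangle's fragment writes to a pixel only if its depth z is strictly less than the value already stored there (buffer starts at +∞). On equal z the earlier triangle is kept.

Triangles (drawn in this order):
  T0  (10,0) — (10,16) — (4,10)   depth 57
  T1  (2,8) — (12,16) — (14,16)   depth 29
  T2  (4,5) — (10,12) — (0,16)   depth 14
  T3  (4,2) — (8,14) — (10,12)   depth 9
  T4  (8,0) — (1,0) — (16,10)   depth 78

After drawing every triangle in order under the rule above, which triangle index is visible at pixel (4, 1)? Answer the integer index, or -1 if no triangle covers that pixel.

T0:
  2·area = 96
  edge (10, 0)→(10, 16): d=(0,16) right/bottom  bias=-1
  edge (10, 16)→(4, 10): d=(-6,-6) top-left  bias=+0
  edge (4, 10)→(10, 0): d=(6,-10) top-left  bias=+0
    (4,1)@(9, 3): e=[16,72,8] → #
    (5,1)@(11, 3): e=[-16,84,28] → ·
    (3,2)@(7, 5): e=[48,48,0] → #  [on edge]
    (5,2)@(11, 5): e=[-16,72,40] → ·
    (0,3)@(1, 7): e=[144,0,-48] → ·  [on edge]
    (3,3)@(7, 7): e=[48,36,12] → #
    (5,3)@(11, 7): e=[-16,60,52] → ·
    (1,4)@(3, 9): e=[112,0,-16] → ·  [on edge]
    (2,4)@(5, 9): e=[80,12,4] → #
    (5,4)@(11, 9): e=[-16,48,64] → ·
    (2,5)@(5, 11): e=[80,0,16] → #  [on edge]
    (5,5)@(11, 11): e=[-16,36,76] → ·
    (3,6)@(7, 13): e=[48,0,48] → #  [on edge]
    (0,7)@(1, 15): e=[144,-48,0] → ·  [on edge]
    (4,7)@(9, 15): e=[16,0,80] → #  [on edge]
  covered (14 px):
    · · · · · · · · ·
    · · · · # · · · ·
    · · · # # · · · ·
    · · · # # · · · ·
    · · # # # · · · ·
    · · # # # · · · ·
    · · · # # · · · ·
    · · · · # · · · ·
T1:
  2·area = 16  (B↔C swapped to make it positive)
  edge (2, 8)→(14, 16): d=(12,8) right/bottom  bias=-1
  edge (14, 16)→(12, 16): d=(-2,0) right/bottom  bias=-1
  edge (12, 16)→(2, 8): d=(-10,-8) top-left  bias=+0
    (4,6)@(9, 13): e=[4,6,6] → #
    (5,6)@(11, 13): e=[-12,6,22] → ·
    (4,7)@(9, 15): e=[28,2,-14] → ·
    (5,7)@(11, 15): e=[12,2,2] → #
    (6,7)@(13, 15): e=[-4,2,18] → ·
  covered (2 px):
    · · · · · · · · ·
    · · · · · · · · ·
    · · · · · · · · ·
    · · · · · · · · ·
    · · · · · · · · ·
    · · · · · · · · ·
    · · · · # · · · ·
    · · · · · # · · ·
T2:
  2·area = 94
  edge (4, 5)→(10, 12): d=(6,7) right/bottom  bias=-1
  edge (10, 12)→(0, 16): d=(-10,4) right/bottom  bias=-1
  edge (0, 16)→(4, 5): d=(4,-11) top-left  bias=+0
    (2,3)@(5, 7): e=[5,70,19] → #
    (3,3)@(7, 7): e=[-9,62,41] → ·
    (1,4)@(3, 9): e=[31,58,5] → #
    (3,4)@(7, 9): e=[3,42,49] → #
    (4,4)@(9, 9): e=[-11,34,71] → ·
    (1,5)@(3, 11): e=[43,38,13] → #
    (4,5)@(9, 11): e=[1,14,79] → #
    (5,5)@(11, 11): e=[-13,6,101] → ·
    (1,6)@(3, 13): e=[55,18,21] → #
    (4,6)@(9, 13): e=[13,-6,87] → ·
    (0,7)@(1, 15): e=[81,6,7] → #
    (1,7)@(3, 15): e=[67,-2,29] → ·
  covered (12 px):
    · · · · · · · · ·
    · · · · · · · · ·
    · · · · · · · · ·
    · · # · · · · · ·
    · # # # · · · · ·
    · # # # # · · · ·
    · # # # · · · · ·
    # · · · · · · · ·
T3:
  2·area = 32  (B↔C swapped to make it positive)
  edge (4, 2)→(10, 12): d=(6,10) right/bottom  bias=-1
  edge (10, 12)→(8, 14): d=(-2,2) right/bottom  bias=-1
  edge (8, 14)→(4, 2): d=(-4,-12) top-left  bias=+0
    (2,2)@(5, 5): e=[8,24,0] → #  [on edge]
    (3,2)@(7, 5): e=[-12,20,24] → ·
    (8,2)@(17, 5): e=[-112,0,144] → ·  [on edge]
    (2,3)@(5, 7): e=[20,20,-8] → ·
    (3,3)@(7, 7): e=[0,16,16] → ·  [on edge]
    (7,3)@(15, 7): e=[-80,0,112] → ·  [on edge]
    (3,4)@(7, 9): e=[12,12,8] → #
    (4,4)@(9, 9): e=[-8,8,32] → ·
    (6,4)@(13, 9): e=[-48,0,80] → ·  [on edge]
    (3,5)@(7, 11): e=[24,8,0] → #  [on edge]
    (4,5)@(9, 11): e=[4,4,24] → #
    (5,5)@(11, 11): e=[-16,0,48] → ·  [on edge]
    (4,6)@(9, 13): e=[16,0,16] → ·  [on edge]
    (3,7)@(7, 15): e=[48,0,-16] → ·  [on edge]
  covered (4 px):
    · · · · · · · · ·
    · · · · · · · · ·
    · · # · · · · · ·
    · · · · · · · · ·
    · · · # · · · · ·
    · · · # # · · · ·
    · · · · · · · · ·
    · · · · · · · · ·
T4:
  2·area = 70  (B↔C swapped to make it positive)
  edge (8, 0)→(16, 10): d=(8,10) right/bottom  bias=-1
  edge (16, 10)→(1, 0): d=(-15,-10) top-left  bias=+0
  edge (1, 0)→(8, 0): d=(7,0) top-left  bias=+0
    (1,0)@(3, 1): e=[58,5,7] → #
    (2,0)@(5, 1): e=[38,25,7] → #
    (3,0)@(7, 1): e=[18,45,7] → #
    (4,0)@(9, 1): e=[-2,65,7] → ·
    (1,1)@(3, 3): e=[74,-25,21] → ·
    (2,1)@(5, 3): e=[54,-5,21] → ·
    (3,1)@(7, 3): e=[34,15,21] → #
    (4,1)@(9, 3): e=[14,35,21] → #
    (5,1)@(11, 3): e=[-6,55,21] → ·
    (3,2)@(7, 5): e=[50,-15,35] → ·
    (4,2)@(9, 5): e=[30,5,35] → #
    (5,2)@(11, 5): e=[10,25,35] → #
  covered (9 px):
    · # # # · · · · ·
    · · · # # · · · ·
    · · · · # # · · ·
    · · · · · · # · ·
    · · · · · · · # ·
    · · · · · · · · ·
    · · · · · · · · ·
    · · · · · · · · ·

Z-buffer (winner per pixel, '.' = empty):
  . 4 4 4 . . . . .
  . . . 4 0 . . . .
  . . 3 0 0 4 . . .
  . . 2 0 0 . 4 . .
  . 2 2 3 0 . . 4 .
  . 2 2 3 3 . . . .
  . 2 2 2 1 . . . .
  2 . . . 0 1 . . .

Final: 0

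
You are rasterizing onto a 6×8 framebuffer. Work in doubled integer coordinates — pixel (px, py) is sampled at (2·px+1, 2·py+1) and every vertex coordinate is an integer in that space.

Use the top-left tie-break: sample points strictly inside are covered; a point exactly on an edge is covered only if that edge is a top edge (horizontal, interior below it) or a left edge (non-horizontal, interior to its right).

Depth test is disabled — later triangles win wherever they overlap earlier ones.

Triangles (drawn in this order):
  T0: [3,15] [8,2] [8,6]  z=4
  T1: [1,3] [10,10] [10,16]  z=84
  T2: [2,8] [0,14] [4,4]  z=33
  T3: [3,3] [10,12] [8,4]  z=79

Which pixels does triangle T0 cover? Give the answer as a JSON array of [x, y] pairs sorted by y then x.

T0:
  2·area = 20
  edge (3, 15)→(8, 2): d=(5,-13) top-left  bias=+0
  edge (8, 2)→(8, 6): d=(0,4) right/bottom  bias=-1
  edge (8, 6)→(3, 15): d=(-5,9) right/bottom  bias=-1
    (3,2)@(7, 5): e=[2,4,14] → X
    (4,2)@(9, 5): e=[28,-4,-4] → .
    (3,3)@(7, 7): e=[12,4,4] → X
    (4,3)@(9, 7): e=[38,-4,-14] → .
    (3,4)@(7, 9): e=[22,4,-6] → .
    (2,5)@(5, 11): e=[6,12,2] → X
    (3,5)@(7, 11): e=[32,4,-16] → .
    (2,6)@(5, 13): e=[16,12,-8] → .
    (1,7)@(3, 15): e=[0,20,0] → .  [on edge]
  covered (3 px):
    . . . . . .
    . . . . . .
    . . . X . .
    . . . X . .
    . . . . . .
    . . X . . .
    . . . . . .
    . . . . . .
T1:
  2·area = 54
  edge (1, 3)→(10, 10): d=(9,7) right/bottom  bias=-1
  edge (10, 10)→(10, 16): d=(0,6) right/bottom  bias=-1
  edge (10, 16)→(1, 3): d=(-9,-13) top-left  bias=+0
    (0,1)@(1, 3): e=[0,54,0] → .  [on edge]
    (1,2)@(3, 5): e=[4,42,8] → X
    (2,2)@(5, 5): e=[-10,30,34] → .
    (1,3)@(3, 7): e=[22,42,-10] → .
    (2,3)@(5, 7): e=[8,30,16] → X
    (3,3)@(7, 7): e=[-6,18,42] → .
    (2,4)@(5, 9): e=[26,30,-2] → .
    (3,4)@(7, 9): e=[12,18,24] → X
    (4,4)@(9, 9): e=[-2,6,50] → .
    (3,5)@(7, 11): e=[30,18,6] → X
    (4,5)@(9, 11): e=[16,6,32] → X
    (5,5)@(11, 11): e=[2,-6,58] → .
  covered (6 px):
    . . . . . .
    . . . . . .
    . X . . . .
    . . X . . .
    . . . X . .
    . . . X X .
    . . . . X .
    . . . . . .
T2:
  2·area = 4  (B↔C swapped to make it positive)
  edge (2, 8)→(4, 4): d=(2,-4) top-left  bias=+0
  edge (4, 4)→(0, 14): d=(-4,10) right/bottom  bias=-1
  edge (0, 14)→(2, 8): d=(2,-6) top-left  bias=+0
    (1,2)@(3, 5): e=[-2,6,0] → .  [on edge]
    (0,5)@(1, 11): e=[2,2,0] → X  [on edge]
    (1,5)@(3, 11): e=[10,-18,12] → .
    (0,6)@(1, 13): e=[6,-6,4] → .
  covered (1 px):
    . . . . . .
    . . . . . .
    . . . . . .
    . . . . . .
    . . . . . .
    X . . . . .
    . . . . . .
    . . . . . .
T3:
  2·area = 38  (B↔C swapped to make it positive)
  edge (3, 3)→(8, 4): d=(5,1) right/bottom  bias=-1
  edge (8, 4)→(10, 12): d=(2,8) right/bottom  bias=-1
  edge (10, 12)→(3, 3): d=(-7,-9) top-left  bias=+0
    (1,1)@(3, 3): e=[0,38,0] → .  [on edge]
    (2,2)@(5, 5): e=[8,26,4] → X
    (3,2)@(7, 5): e=[6,10,22] → X
    (4,2)@(9, 5): e=[4,-6,40] → .
    (2,3)@(5, 7): e=[18,30,-10] → .
    (3,3)@(7, 7): e=[16,14,8] → X
    (4,3)@(9, 7): e=[14,-2,26] → .
    (3,4)@(7, 9): e=[26,18,-6] → .
    (4,4)@(9, 9): e=[24,2,12] → X
    (5,4)@(11, 9): e=[22,-14,30] → .
    (4,5)@(9, 11): e=[34,6,-2] → .
  covered (4 px):
    . . . . . .
    . . . . . .
    . . X X . .
    . . . X . .
    . . . . X .
    . . . . . .
    . . . . . .
    . . . . . .

Answer: [[3,2],[3,3],[2,5]]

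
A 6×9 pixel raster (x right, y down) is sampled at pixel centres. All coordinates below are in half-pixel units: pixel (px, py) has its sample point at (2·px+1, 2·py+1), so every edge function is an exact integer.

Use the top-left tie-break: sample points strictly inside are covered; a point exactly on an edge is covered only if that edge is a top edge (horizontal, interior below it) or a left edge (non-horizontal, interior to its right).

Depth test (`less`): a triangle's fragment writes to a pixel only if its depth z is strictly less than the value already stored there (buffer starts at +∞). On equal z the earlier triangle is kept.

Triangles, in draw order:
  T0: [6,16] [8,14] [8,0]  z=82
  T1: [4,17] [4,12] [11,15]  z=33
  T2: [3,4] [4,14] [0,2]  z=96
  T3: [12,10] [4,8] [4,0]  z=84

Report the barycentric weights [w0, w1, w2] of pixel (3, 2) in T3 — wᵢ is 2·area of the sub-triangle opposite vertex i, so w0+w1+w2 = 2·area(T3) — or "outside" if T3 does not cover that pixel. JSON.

T0:
  2·area = 28  (B↔C swapped to make it positive)
  edge (6, 16)→(8, 0): d=(2,-16) top-left  bias=+0
  edge (8, 0)→(8, 14): d=(0,14) right/bottom  bias=-1
  edge (8, 14)→(6, 16): d=(-2,2) right/bottom  bias=-1
    (3,4)@(7, 9): e=[2,14,12] → █
    (4,4)@(9, 9): e=[34,-14,8] → ·
    (3,5)@(7, 11): e=[6,14,8] → █
    (4,5)@(9, 11): e=[38,-14,4] → ·
    (5,5)@(11, 11): e=[70,-42,0] → ·  [on edge]
    (3,6)@(7, 13): e=[10,14,4] → █
    (4,6)@(9, 13): e=[42,-14,0] → ·  [on edge]
    (3,7)@(7, 15): e=[14,14,0] → ·  [on edge]
    (2,8)@(5, 17): e=[-14,42,0] → ·  [on edge]
  covered (3 px):
    · · · · · ·
    · · · · · ·
    · · · · · ·
    · · · · · ·
    · · · █ · ·
    · · · █ · ·
    · · · █ · ·
    · · · · · ·
    · · · · · ·
T1:
  2·area = 35
  edge (4, 17)→(4, 12): d=(0,-5) top-left  bias=+0
  edge (4, 12)→(11, 15): d=(7,3) right/bottom  bias=-1
  edge (11, 15)→(4, 17): d=(-7,2) right/bottom  bias=-1
    (2,6)@(5, 13): e=[5,4,26] → █
    (3,6)@(7, 13): e=[15,-2,22] → ·
    (2,7)@(5, 15): e=[5,18,12] → █
    (3,7)@(7, 15): e=[15,12,8] → █
    (4,7)@(9, 15): e=[25,6,4] → █
    (5,7)@(11, 15): e=[35,0,0] → ·  [on edge]
    (2,8)@(5, 17): e=[5,32,-2] → ·
    (3,8)@(7, 17): e=[15,26,-6] → ·
    (4,8)@(9, 17): e=[25,20,-10] → ·
  covered (4 px):
    · · · · · ·
    · · · · · ·
    · · · · · ·
    · · · · · ·
    · · · · · ·
    · · · · · ·
    · · █ · · ·
    · · █ █ █ ·
    · · · · · ·
T2:
  2·area = 28
  edge (3, 4)→(4, 14): d=(1,10) right/bottom  bias=-1
  edge (4, 14)→(0, 2): d=(-4,-12) top-left  bias=+0
  edge (0, 2)→(3, 4): d=(3,2) right/bottom  bias=-1
    (0,1)@(1, 3): e=[19,8,1] → █
    (1,1)@(3, 3): e=[-1,32,-3] → ·
    (0,2)@(1, 5): e=[21,0,7] → █  [on edge]
    (1,2)@(3, 5): e=[1,24,3] → █
    (2,2)@(5, 5): e=[-19,48,-1] → ·
    (0,3)@(1, 7): e=[23,-8,13] → ·
    (1,3)@(3, 7): e=[3,16,9] → █
    (2,3)@(5, 7): e=[-17,40,5] → ·
    (1,4)@(3, 9): e=[5,8,15] → █
    (2,4)@(5, 9): e=[-15,32,11] → ·
    (1,5)@(3, 11): e=[7,0,21] → █  [on edge]
    (2,5)@(5, 11): e=[-13,24,17] → ·
    (2,8)@(5, 17): e=[-7,0,35] → ·  [on edge]
  covered (6 px):
    · · · · · ·
    █ · · · · ·
    █ █ · · · ·
    · █ · · · ·
    · █ · · · ·
    · █ · · · ·
    · · · · · ·
    · · · · · ·
    · · · · · ·
T3:
  2·area = 64
  edge (12, 10)→(4, 8): d=(-8,-2) top-left  bias=+0
  edge (4, 8)→(4, 0): d=(0,-8) top-left  bias=+0
  edge (4, 0)→(12, 10): d=(8,10) right/bottom  bias=-1
    (2,1)@(5, 3): e=[42,8,14] → █
    (3,1)@(7, 3): e=[46,24,-6] → ·
    (2,2)@(5, 5): e=[26,8,30] → █
    (3,2)@(7, 5): e=[30,24,10] → █
    (4,2)@(9, 5): e=[34,40,-10] → ·
    (2,3)@(5, 7): e=[10,8,46] → █
    (4,3)@(9, 7): e=[18,40,6] → █
    (5,3)@(11, 7): e=[22,56,-14] → ·
    (2,4)@(5, 9): e=[-6,8,62] → ·
    (3,4)@(7, 9): e=[-2,24,42] → ·
    (4,4)@(9, 9): e=[2,40,22] → █
    (5,4)@(11, 9): e=[6,56,2] → █
  covered (8 px):
    · · · · · ·
    · · █ · · ·
    · · █ █ · ·
    · · █ █ █ ·
    · · · · █ █
    · · · · · ·
    · · · · · ·
    · · · · · ·
    · · · · · ·

Final: [24,10,30]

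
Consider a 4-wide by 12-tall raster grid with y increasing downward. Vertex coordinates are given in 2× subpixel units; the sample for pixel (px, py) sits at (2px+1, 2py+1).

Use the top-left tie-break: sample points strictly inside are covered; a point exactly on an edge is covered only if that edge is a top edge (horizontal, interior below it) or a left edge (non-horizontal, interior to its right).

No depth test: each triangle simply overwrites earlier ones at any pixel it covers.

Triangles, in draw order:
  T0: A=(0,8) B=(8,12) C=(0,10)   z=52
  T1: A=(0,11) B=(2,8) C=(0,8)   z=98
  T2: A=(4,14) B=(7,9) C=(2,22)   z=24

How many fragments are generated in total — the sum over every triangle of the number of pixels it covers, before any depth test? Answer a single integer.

T0:
  2·area = 16
  edge (0, 8)→(8, 12): d=(8,4) right/bottom  bias=-1
  edge (8, 12)→(0, 10): d=(-8,-2) top-left  bias=+0
  edge (0, 10)→(0, 8): d=(0,-2) top-left  bias=+0
    (0,4)@(1, 9): e=[4,10,2] → X
    (1,4)@(3, 9): e=[-4,14,6] → .
    (0,5)@(1, 11): e=[20,-6,2] → .
    (2,5)@(5, 11): e=[4,2,10] → X
    (3,5)@(7, 11): e=[-4,6,14] → .
    (2,6)@(5, 13): e=[20,-14,10] → .
  covered (2 px):
    . . . .
    . . . .
    . . . .
    . . . .
    X . . .
    . . X .
    . . . .
    . . . .
    . . . .
    . . . .
    . . . .
    . . . .
T1:
  2·area = 6  (B↔C swapped to make it positive)
  edge (0, 11)→(0, 8): d=(0,-3) top-left  bias=+0
  edge (0, 8)→(2, 8): d=(2,0) top-left  bias=+0
  edge (2, 8)→(0, 11): d=(-2,3) right/bottom  bias=-1
    (0,4)@(1, 9): e=[3,2,1] → X
    (1,4)@(3, 9): e=[9,2,-5] → .
    (0,5)@(1, 11): e=[3,6,-3] → .
  covered (1 px):
    . . . .
    . . . .
    . . . .
    . . . .
    X . . .
    . . . .
    . . . .
    . . . .
    . . . .
    . . . .
    . . . .
    . . . .
T2:
  2·area = 14
  edge (4, 14)→(7, 9): d=(3,-5) top-left  bias=+0
  edge (7, 9)→(2, 22): d=(-5,13) right/bottom  bias=-1
  edge (2, 22)→(4, 14): d=(2,-8) top-left  bias=+0
    (3,4)@(7, 9): e=[0,0,14] → .  [on edge]
    (2,6)@(5, 13): e=[2,6,6] → X
    (3,6)@(7, 13): e=[12,-20,22] → .
    (2,7)@(5, 15): e=[8,-4,10] → .
    (0,9)@(1, 19): e=[0,28,-14] → .  [on edge]
    (1,9)@(3, 19): e=[10,2,2] → X
    (2,9)@(5, 19): e=[20,-24,18] → .
    (1,10)@(3, 21): e=[16,-8,6] → .
  covered (2 px):
    . . . .
    . . . .
    . . . .
    . . . .
    . . . .
    . . . .
    . . X .
    . . . .
    . . . .
    . X . .
    . . . .
    . . . .

Result: 5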